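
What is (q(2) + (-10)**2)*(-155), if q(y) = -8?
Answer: -14260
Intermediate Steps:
(q(2) + (-10)**2)*(-155) = (-8 + (-10)**2)*(-155) = (-8 + 100)*(-155) = 92*(-155) = -14260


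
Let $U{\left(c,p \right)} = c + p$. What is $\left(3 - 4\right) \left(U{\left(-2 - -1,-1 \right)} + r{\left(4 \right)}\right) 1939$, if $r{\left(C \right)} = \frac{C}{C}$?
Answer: $1939$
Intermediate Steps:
$r{\left(C \right)} = 1$
$\left(3 - 4\right) \left(U{\left(-2 - -1,-1 \right)} + r{\left(4 \right)}\right) 1939 = \left(3 - 4\right) \left(\left(\left(-2 - -1\right) - 1\right) + 1\right) 1939 = - (\left(\left(-2 + 1\right) - 1\right) + 1) 1939 = - (\left(-1 - 1\right) + 1) 1939 = - (-2 + 1) 1939 = \left(-1\right) \left(-1\right) 1939 = 1 \cdot 1939 = 1939$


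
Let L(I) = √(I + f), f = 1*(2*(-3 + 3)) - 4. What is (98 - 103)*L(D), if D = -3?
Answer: -5*I*√7 ≈ -13.229*I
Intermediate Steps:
f = -4 (f = 1*(2*0) - 4 = 1*0 - 4 = 0 - 4 = -4)
L(I) = √(-4 + I) (L(I) = √(I - 4) = √(-4 + I))
(98 - 103)*L(D) = (98 - 103)*√(-4 - 3) = -5*I*√7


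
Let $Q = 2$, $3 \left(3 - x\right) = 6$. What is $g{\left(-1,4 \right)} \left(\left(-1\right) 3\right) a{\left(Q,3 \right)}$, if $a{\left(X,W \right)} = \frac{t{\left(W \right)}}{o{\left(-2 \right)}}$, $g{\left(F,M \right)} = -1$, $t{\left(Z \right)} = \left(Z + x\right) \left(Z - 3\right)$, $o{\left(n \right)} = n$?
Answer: $0$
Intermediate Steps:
$x = 1$ ($x = 3 - 2 = 1$)
$t{\left(Z \right)} = \left(1 + Z\right) \left(-3 + Z\right)$ ($t{\left(Z \right)} = \left(Z + 1\right) \left(Z - 3\right) = \left(1 + Z\right) \left(-3 + Z\right)$)
$a{\left(X,W \right)} = \frac{3}{2} + W - \frac{W^{2}}{2}$ ($a{\left(X,W \right)} = \frac{-3 + W^{2} - 2 W}{-2} = \left(-3 + W^{2} - 2 W\right) \left(- \frac{1}{2}\right) = \frac{3}{2} + W - \frac{W^{2}}{2}$)
$g{\left(-1,4 \right)} \left(\left(-1\right) 3\right) a{\left(Q,3 \right)} = - \left(-1\right) 3 \left(\frac{3}{2} + 3 - \frac{3^{2}}{2}\right) = \left(-1\right) \left(-3\right) \left(\frac{3}{2} + 3 - \frac{9}{2}\right) = 3 \left(\frac{3}{2} + 3 - \frac{9}{2}\right) = 3 \cdot 0 = 0$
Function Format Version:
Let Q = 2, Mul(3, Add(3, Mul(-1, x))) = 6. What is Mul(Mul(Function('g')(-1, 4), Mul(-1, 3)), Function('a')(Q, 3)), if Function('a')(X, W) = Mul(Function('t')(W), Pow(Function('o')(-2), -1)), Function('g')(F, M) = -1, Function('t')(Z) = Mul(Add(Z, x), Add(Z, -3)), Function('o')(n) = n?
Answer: 0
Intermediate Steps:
x = 1 (x = Add(3, Mul(Rational(-1, 3), 6)) = Add(3, -2) = 1)
Function('t')(Z) = Mul(Add(1, Z), Add(-3, Z)) (Function('t')(Z) = Mul(Add(Z, 1), Add(Z, -3)) = Mul(Add(1, Z), Add(-3, Z)))
Function('a')(X, W) = Add(Rational(3, 2), W, Mul(Rational(-1, 2), Pow(W, 2))) (Function('a')(X, W) = Mul(Add(-3, Pow(W, 2), Mul(-2, W)), Pow(-2, -1)) = Mul(Add(-3, Pow(W, 2), Mul(-2, W)), Rational(-1, 2)) = Add(Rational(3, 2), W, Mul(Rational(-1, 2), Pow(W, 2))))
Mul(Mul(Function('g')(-1, 4), Mul(-1, 3)), Function('a')(Q, 3)) = Mul(Mul(-1, Mul(-1, 3)), Add(Rational(3, 2), 3, Mul(Rational(-1, 2), Pow(3, 2)))) = Mul(Mul(-1, -3), Add(Rational(3, 2), 3, Mul(Rational(-1, 2), 9))) = Mul(3, Add(Rational(3, 2), 3, Rational(-9, 2))) = Mul(3, 0) = 0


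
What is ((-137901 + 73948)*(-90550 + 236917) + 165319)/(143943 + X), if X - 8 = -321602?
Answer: 9360443432/177651 ≈ 52690.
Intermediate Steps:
X = -321594 (X = 8 - 321602 = -321594)
((-137901 + 73948)*(-90550 + 236917) + 165319)/(143943 + X) = ((-137901 + 73948)*(-90550 + 236917) + 165319)/(143943 - 321594) = (-63953*146367 + 165319)/(-177651) = (-9360608751 + 165319)*(-1/177651) = -9360443432*(-1/177651) = 9360443432/177651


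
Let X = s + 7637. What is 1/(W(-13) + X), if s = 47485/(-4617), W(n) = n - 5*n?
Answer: 4617/35452628 ≈ 0.00013023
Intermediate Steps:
W(n) = -4*n
s = -47485/4617 (s = 47485*(-1/4617) = -47485/4617 ≈ -10.285)
X = 35212544/4617 (X = -47485/4617 + 7637 = 35212544/4617 ≈ 7626.7)
1/(W(-13) + X) = 1/(-4*(-13) + 35212544/4617) = 1/(52 + 35212544/4617) = 1/(35452628/4617) = 4617/35452628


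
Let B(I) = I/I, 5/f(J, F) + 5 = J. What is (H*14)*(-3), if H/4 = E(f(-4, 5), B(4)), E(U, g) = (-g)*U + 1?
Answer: -784/3 ≈ -261.33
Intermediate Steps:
f(J, F) = 5/(-5 + J)
B(I) = 1
E(U, g) = 1 - U*g (E(U, g) = -U*g + 1 = 1 - U*g)
H = 56/9 (H = 4*(1 - 1*5/(-5 - 4)*1) = 4*(1 - 1*5/(-9)*1) = 4*(1 - 1*5*(-1/9)*1) = 4*(1 - 1*(-5/9)*1) = 4*(1 + 5/9) = 4*(14/9) = 56/9 ≈ 6.2222)
(H*14)*(-3) = ((56/9)*14)*(-3) = (784/9)*(-3) = -784/3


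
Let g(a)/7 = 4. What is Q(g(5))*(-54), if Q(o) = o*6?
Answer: -9072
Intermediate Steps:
g(a) = 28 (g(a) = 7*4 = 28)
Q(o) = 6*o
Q(g(5))*(-54) = (6*28)*(-54) = 168*(-54) = -9072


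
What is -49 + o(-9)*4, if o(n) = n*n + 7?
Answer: 303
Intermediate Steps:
o(n) = 7 + n² (o(n) = n² + 7 = 7 + n²)
-49 + o(-9)*4 = -49 + (7 + (-9)²)*4 = -49 + (7 + 81)*4 = -49 + 88*4 = -49 + 352 = 303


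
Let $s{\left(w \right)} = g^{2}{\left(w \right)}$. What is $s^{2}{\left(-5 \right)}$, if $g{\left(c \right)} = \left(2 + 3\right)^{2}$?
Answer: $390625$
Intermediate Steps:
$g{\left(c \right)} = 25$ ($g{\left(c \right)} = 5^{2} = 25$)
$s{\left(w \right)} = 625$ ($s{\left(w \right)} = 25^{2} = 625$)
$s^{2}{\left(-5 \right)} = 625^{2} = 390625$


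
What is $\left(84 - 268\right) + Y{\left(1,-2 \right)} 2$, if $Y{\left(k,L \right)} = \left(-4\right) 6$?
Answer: $-232$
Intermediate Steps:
$Y{\left(k,L \right)} = -24$
$\left(84 - 268\right) + Y{\left(1,-2 \right)} 2 = \left(84 - 268\right) - 48 = -184 - 48 = -232$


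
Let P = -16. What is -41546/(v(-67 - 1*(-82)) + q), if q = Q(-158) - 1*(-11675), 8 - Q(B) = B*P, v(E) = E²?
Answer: -20773/4690 ≈ -4.4292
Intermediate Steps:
Q(B) = 8 + 16*B (Q(B) = 8 - B*(-16) = 8 - (-16)*B = 8 + 16*B)
q = 9155 (q = (8 + 16*(-158)) - 1*(-11675) = (8 - 2528) + 11675 = -2520 + 11675 = 9155)
-41546/(v(-67 - 1*(-82)) + q) = -41546/((-67 - 1*(-82))² + 9155) = -41546/((-67 + 82)² + 9155) = -41546/(15² + 9155) = -41546/(225 + 9155) = -41546/9380 = -41546*1/9380 = -20773/4690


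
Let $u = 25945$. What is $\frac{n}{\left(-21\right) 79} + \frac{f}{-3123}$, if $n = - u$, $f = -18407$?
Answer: $\frac{37187816}{1727019} \approx 21.533$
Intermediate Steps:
$n = -25945$ ($n = \left(-1\right) 25945 = -25945$)
$\frac{n}{\left(-21\right) 79} + \frac{f}{-3123} = - \frac{25945}{\left(-21\right) 79} - \frac{18407}{-3123} = - \frac{25945}{-1659} - - \frac{18407}{3123} = \left(-25945\right) \left(- \frac{1}{1659}\right) + \frac{18407}{3123} = \frac{25945}{1659} + \frac{18407}{3123} = \frac{37187816}{1727019}$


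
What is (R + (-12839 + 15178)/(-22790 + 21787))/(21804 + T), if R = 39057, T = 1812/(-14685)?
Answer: 23968264705/13381270741 ≈ 1.7912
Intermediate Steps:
T = -604/4895 (T = 1812*(-1/14685) = -604/4895 ≈ -0.12339)
(R + (-12839 + 15178)/(-22790 + 21787))/(21804 + T) = (39057 + (-12839 + 15178)/(-22790 + 21787))/(21804 - 604/4895) = (39057 + 2339/(-1003))/(106729976/4895) = (39057 + 2339*(-1/1003))*(4895/106729976) = (39057 - 2339/1003)*(4895/106729976) = (39171832/1003)*(4895/106729976) = 23968264705/13381270741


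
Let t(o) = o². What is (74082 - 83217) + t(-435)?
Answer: 180090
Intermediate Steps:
(74082 - 83217) + t(-435) = (74082 - 83217) + (-435)² = -9135 + 189225 = 180090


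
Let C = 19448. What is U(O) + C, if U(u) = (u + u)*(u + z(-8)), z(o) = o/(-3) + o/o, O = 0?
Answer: 19448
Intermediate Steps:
z(o) = 1 - o/3 (z(o) = o*(-⅓) + 1 = -o/3 + 1 = 1 - o/3)
U(u) = 2*u*(11/3 + u) (U(u) = (u + u)*(u + (1 - ⅓*(-8))) = (2*u)*(u + (1 + 8/3)) = (2*u)*(u + 11/3) = (2*u)*(11/3 + u) = 2*u*(11/3 + u))
U(O) + C = (⅔)*0*(11 + 3*0) + 19448 = (⅔)*0*(11 + 0) + 19448 = (⅔)*0*11 + 19448 = 0 + 19448 = 19448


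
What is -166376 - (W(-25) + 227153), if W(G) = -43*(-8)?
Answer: -393873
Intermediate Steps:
W(G) = 344
-166376 - (W(-25) + 227153) = -166376 - (344 + 227153) = -166376 - 1*227497 = -166376 - 227497 = -393873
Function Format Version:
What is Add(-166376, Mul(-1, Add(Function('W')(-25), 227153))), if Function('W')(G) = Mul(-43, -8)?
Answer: -393873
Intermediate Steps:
Function('W')(G) = 344
Add(-166376, Mul(-1, Add(Function('W')(-25), 227153))) = Add(-166376, Mul(-1, Add(344, 227153))) = Add(-166376, Mul(-1, 227497)) = Add(-166376, -227497) = -393873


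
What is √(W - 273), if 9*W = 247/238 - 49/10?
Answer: I*√871206735/1785 ≈ 16.536*I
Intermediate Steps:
W = -766/1785 (W = (247/238 - 49/10)/9 = (⅑)*(-2298/595) = -766/1785 ≈ -0.42913)
√(W - 273) = √(-766/1785 - 273) = √(-488071/1785) = I*√871206735/1785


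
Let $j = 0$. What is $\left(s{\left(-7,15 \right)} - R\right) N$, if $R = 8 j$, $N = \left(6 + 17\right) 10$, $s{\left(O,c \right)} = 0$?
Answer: $0$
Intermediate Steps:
$N = 230$ ($N = 23 \cdot 10 = 230$)
$R = 0$ ($R = 8 \cdot 0 = 0$)
$\left(s{\left(-7,15 \right)} - R\right) N = \left(0 - 0\right) 230 = \left(0 + 0\right) 230 = 0 \cdot 230 = 0$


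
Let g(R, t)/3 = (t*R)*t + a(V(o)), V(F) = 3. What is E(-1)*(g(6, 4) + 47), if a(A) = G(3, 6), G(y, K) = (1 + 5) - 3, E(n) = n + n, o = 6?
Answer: -688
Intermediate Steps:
E(n) = 2*n
G(y, K) = 3 (G(y, K) = 6 - 3 = 3)
a(A) = 3
g(R, t) = 9 + 3*R*t**2 (g(R, t) = 3*((t*R)*t + 3) = 3*((R*t)*t + 3) = 3*(R*t**2 + 3) = 3*(3 + R*t**2) = 9 + 3*R*t**2)
E(-1)*(g(6, 4) + 47) = (2*(-1))*((9 + 3*6*4**2) + 47) = -2*((9 + 3*6*16) + 47) = -2*((9 + 288) + 47) = -2*(297 + 47) = -2*344 = -688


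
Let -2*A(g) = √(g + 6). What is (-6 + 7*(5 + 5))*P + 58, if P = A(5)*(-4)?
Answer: 58 + 128*√11 ≈ 482.53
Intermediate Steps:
A(g) = -√(6 + g)/2 (A(g) = -√(g + 6)/2 = -√(6 + g)/2)
P = 2*√11 (P = -√(6 + 5)/2*(-4) = -√11/2*(-4) = 2*√11 ≈ 6.6332)
(-6 + 7*(5 + 5))*P + 58 = (-6 + 7*(5 + 5))*(2*√11) + 58 = (-6 + 7*10)*(2*√11) + 58 = (-6 + 70)*(2*√11) + 58 = 64*(2*√11) + 58 = 128*√11 + 58 = 58 + 128*√11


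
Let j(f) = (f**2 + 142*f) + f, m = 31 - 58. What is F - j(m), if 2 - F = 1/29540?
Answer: 92578359/29540 ≈ 3134.0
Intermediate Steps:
m = -27
j(f) = f**2 + 143*f
F = 59079/29540 (F = 2 - 1/29540 = 59079/29540 ≈ 2.0000)
F - j(m) = 59079/29540 - (-27)*(143 - 27) = 59079/29540 - (-27)*116 = 59079/29540 - 1*(-3132) = 59079/29540 + 3132 = 92578359/29540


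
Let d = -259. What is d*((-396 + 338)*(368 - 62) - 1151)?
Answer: 4894841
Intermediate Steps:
d*((-396 + 338)*(368 - 62) - 1151) = -259*((-396 + 338)*(368 - 62) - 1151) = -259*(-58*306 - 1151) = -259*(-17748 - 1151) = -259*(-18899) = 4894841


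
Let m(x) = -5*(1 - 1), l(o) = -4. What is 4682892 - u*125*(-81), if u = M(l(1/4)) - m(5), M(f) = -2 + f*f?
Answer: 4824642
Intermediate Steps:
m(x) = 0 (m(x) = -5*0 = 0)
M(f) = -2 + f**2
u = 14 (u = (-2 + (-4)**2) - 1*0 = (-2 + 16) + 0 = 14 + 0 = 14)
4682892 - u*125*(-81) = 4682892 - 14*125*(-81) = 4682892 - 1750*(-81) = 4682892 - 1*(-141750) = 4682892 + 141750 = 4824642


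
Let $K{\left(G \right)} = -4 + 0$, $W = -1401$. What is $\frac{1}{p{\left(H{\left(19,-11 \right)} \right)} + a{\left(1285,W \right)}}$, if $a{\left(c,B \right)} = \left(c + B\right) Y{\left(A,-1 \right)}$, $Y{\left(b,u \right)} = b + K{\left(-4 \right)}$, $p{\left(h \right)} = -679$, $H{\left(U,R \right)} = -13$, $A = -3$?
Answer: $\frac{1}{133} \approx 0.0075188$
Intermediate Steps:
$K{\left(G \right)} = -4$
$Y{\left(b,u \right)} = -4 + b$ ($Y{\left(b,u \right)} = b - 4 = -4 + b$)
$a{\left(c,B \right)} = - 7 B - 7 c$ ($a{\left(c,B \right)} = \left(c + B\right) \left(-4 - 3\right) = \left(B + c\right) \left(-7\right) = - 7 B - 7 c$)
$\frac{1}{p{\left(H{\left(19,-11 \right)} \right)} + a{\left(1285,W \right)}} = \frac{1}{-679 - -812} = \frac{1}{-679 + \left(9807 - 8995\right)} = \frac{1}{-679 + 812} = \frac{1}{133}$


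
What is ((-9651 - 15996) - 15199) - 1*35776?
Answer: -76622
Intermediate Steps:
((-9651 - 15996) - 15199) - 1*35776 = (-25647 - 15199) - 35776 = -40846 - 35776 = -76622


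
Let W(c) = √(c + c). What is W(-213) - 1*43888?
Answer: -43888 + I*√426 ≈ -43888.0 + 20.64*I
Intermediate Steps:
W(c) = √2*√c (W(c) = √(2*c) = √2*√c)
W(-213) - 1*43888 = √2*√(-213) - 1*43888 = √2*(I*√213) - 43888 = I*√426 - 43888 = -43888 + I*√426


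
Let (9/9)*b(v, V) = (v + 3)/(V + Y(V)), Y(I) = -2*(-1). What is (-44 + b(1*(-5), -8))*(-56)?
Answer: 7336/3 ≈ 2445.3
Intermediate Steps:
Y(I) = 2
b(v, V) = (3 + v)/(2 + V) (b(v, V) = (v + 3)/(V + 2) = (3 + v)/(2 + V))
(-44 + b(1*(-5), -8))*(-56) = (-44 + (3 + 1*(-5))/(2 - 8))*(-56) = (-44 + (3 - 5)/(-6))*(-56) = (-44 - ⅙*(-2))*(-56) = (-44 + ⅓)*(-56) = -131/3*(-56) = 7336/3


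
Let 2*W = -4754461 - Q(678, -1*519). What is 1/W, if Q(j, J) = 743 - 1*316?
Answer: -1/2377444 ≈ -4.2062e-7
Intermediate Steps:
Q(j, J) = 427 (Q(j, J) = 743 - 316 = 427)
W = -2377444 (W = (-4754461 - 1*427)/2 = (-4754461 - 427)/2 = (½)*(-4754888) = -2377444)
1/W = 1/(-2377444) = -1/2377444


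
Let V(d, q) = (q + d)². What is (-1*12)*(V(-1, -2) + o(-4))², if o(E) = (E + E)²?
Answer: -63948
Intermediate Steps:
o(E) = 4*E² (o(E) = (2*E)² = 4*E²)
V(d, q) = (d + q)²
(-1*12)*(V(-1, -2) + o(-4))² = (-1*12)*((-1 - 2)² + 4*(-4)²)² = -12*((-3)² + 4*16)² = -12*(9 + 64)² = -12*73² = -12*5329 = -63948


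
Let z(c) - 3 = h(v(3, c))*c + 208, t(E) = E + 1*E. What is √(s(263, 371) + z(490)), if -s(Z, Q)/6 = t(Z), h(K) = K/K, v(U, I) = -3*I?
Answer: I*√2455 ≈ 49.548*I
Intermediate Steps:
t(E) = 2*E (t(E) = E + E = 2*E)
h(K) = 1
s(Z, Q) = -12*Z
z(c) = 211 + c (z(c) = 3 + (1*c + 208) = 3 + (c + 208) = 3 + (208 + c) = 211 + c)
√(s(263, 371) + z(490)) = √(-12*263 + (211 + 490)) = √(-3156 + 701) = √(-2455) = I*√2455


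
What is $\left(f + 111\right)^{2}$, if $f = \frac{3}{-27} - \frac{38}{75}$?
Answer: $\frac{616826896}{50625} \approx 12184.0$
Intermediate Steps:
$f = - \frac{139}{225}$ ($f = 3 \left(- \frac{1}{27}\right) - \frac{38}{75} = - \frac{1}{9} - \frac{38}{75} = - \frac{139}{225} \approx -0.61778$)
$\left(f + 111\right)^{2} = \left(- \frac{139}{225} + 111\right)^{2} = \left(\frac{24836}{225}\right)^{2} = \frac{616826896}{50625}$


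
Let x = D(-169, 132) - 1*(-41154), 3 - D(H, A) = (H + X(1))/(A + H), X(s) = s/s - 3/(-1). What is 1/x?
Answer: 37/1522644 ≈ 2.4300e-5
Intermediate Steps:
X(s) = 4 (X(s) = 1 - 3*(-1) = 1 + 3 = 4)
D(H, A) = 3 - (4 + H)/(A + H) (D(H, A) = 3 - (H + 4)/(A + H) = 3 - (4 + H)/(A + H))
x = 1522644/37 (x = (-4 + 2*(-169) + 3*132)/(132 - 169) - 1*(-41154) = (-4 - 338 + 396)/(-37) + 41154 = -1/37*54 + 41154 = -54/37 + 41154 = 1522644/37 ≈ 41153.)
1/x = 1/(1522644/37) = 37/1522644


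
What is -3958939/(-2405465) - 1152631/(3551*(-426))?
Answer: 8761403486129/3638809447590 ≈ 2.4078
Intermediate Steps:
-3958939/(-2405465) - 1152631/(3551*(-426)) = -3958939*(-1/2405465) - 1152631/(-1512726) = 3958939/2405465 - 1152631*(-1/1512726) = 3958939/2405465 + 1152631/1512726 = 8761403486129/3638809447590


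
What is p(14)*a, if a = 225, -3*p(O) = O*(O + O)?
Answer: -29400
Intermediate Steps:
p(O) = -2*O²/3 (p(O) = -O*(O + O)/3 = -O*2*O/3 = -2*O²/3)
p(14)*a = -⅔*14²*225 = -⅔*196*225 = -392/3*225 = -29400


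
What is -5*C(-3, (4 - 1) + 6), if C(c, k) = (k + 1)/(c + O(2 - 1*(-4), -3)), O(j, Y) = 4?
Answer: -50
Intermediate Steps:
C(c, k) = (1 + k)/(4 + c) (C(c, k) = (k + 1)/(c + 4) = (1 + k)/(4 + c))
-5*C(-3, (4 - 1) + 6) = -5*(1 + ((4 - 1) + 6))/(4 - 3) = -5*(1 + (3 + 6))/1 = -5*(1 + 9) = -5*10 = -50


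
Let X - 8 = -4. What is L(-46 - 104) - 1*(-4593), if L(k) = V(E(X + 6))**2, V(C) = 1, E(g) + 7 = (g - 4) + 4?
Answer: 4594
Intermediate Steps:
X = 4 (X = 8 - 4 = 4)
E(g) = -7 + g (E(g) = -7 + ((g - 4) + 4) = -7 + ((-4 + g) + 4) = -7 + g)
L(k) = 1 (L(k) = 1**2 = 1)
L(-46 - 104) - 1*(-4593) = 1 - 1*(-4593) = 1 + 4593 = 4594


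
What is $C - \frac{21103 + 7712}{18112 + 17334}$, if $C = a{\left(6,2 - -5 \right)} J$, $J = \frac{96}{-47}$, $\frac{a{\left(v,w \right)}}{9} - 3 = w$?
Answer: $- \frac{307607745}{1665962} \approx -184.64$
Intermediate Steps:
$a{\left(v,w \right)} = 27 + 9 w$
$J = - \frac{96}{47}$ ($J = 96 \left(- \frac{1}{47}\right) = - \frac{96}{47} \approx -2.0426$)
$C = - \frac{8640}{47}$ ($C = \left(27 + 9 \left(2 - -5\right)\right) \left(- \frac{96}{47}\right) = \left(27 + 9 \left(2 + 5\right)\right) \left(- \frac{96}{47}\right) = \left(27 + 9 \cdot 7\right) \left(- \frac{96}{47}\right) = \left(27 + 63\right) \left(- \frac{96}{47}\right) = 90 \left(- \frac{96}{47}\right) = - \frac{8640}{47} \approx -183.83$)
$C - \frac{21103 + 7712}{18112 + 17334} = - \frac{8640}{47} - \frac{21103 + 7712}{18112 + 17334} = - \frac{8640}{47} - \frac{28815}{35446} = - \frac{307607745}{1665962}$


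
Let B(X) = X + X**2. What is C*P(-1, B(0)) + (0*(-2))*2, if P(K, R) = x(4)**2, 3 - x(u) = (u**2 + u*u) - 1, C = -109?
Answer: -85456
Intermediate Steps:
x(u) = 4 - 2*u**2 (x(u) = 3 - ((u**2 + u*u) - 1) = 3 - ((u**2 + u**2) - 1) = 3 - (2*u**2 - 1) = 3 - (-1 + 2*u**2) = 3 + (1 - 2*u**2) = 4 - 2*u**2)
P(K, R) = 784 (P(K, R) = (4 - 2*4**2)**2 = (4 - 2*16)**2 = (4 - 32)**2 = (-28)**2 = 784)
C*P(-1, B(0)) + (0*(-2))*2 = -109*784 + (0*(-2))*2 = -85456 + 0*2 = -85456 + 0 = -85456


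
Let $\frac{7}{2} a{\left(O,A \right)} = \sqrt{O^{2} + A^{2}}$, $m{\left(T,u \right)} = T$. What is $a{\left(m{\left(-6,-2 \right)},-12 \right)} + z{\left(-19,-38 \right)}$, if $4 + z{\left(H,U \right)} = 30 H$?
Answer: $-574 + \frac{12 \sqrt{5}}{7} \approx -570.17$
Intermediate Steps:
$z{\left(H,U \right)} = -4 + 30 H$
$a{\left(O,A \right)} = \frac{2 \sqrt{A^{2} + O^{2}}}{7}$ ($a{\left(O,A \right)} = \frac{2 \sqrt{O^{2} + A^{2}}}{7} = \frac{2 \sqrt{A^{2} + O^{2}}}{7}$)
$a{\left(m{\left(-6,-2 \right)},-12 \right)} + z{\left(-19,-38 \right)} = \frac{2 \sqrt{\left(-12\right)^{2} + \left(-6\right)^{2}}}{7} + \left(-4 + 30 \left(-19\right)\right) = \frac{2 \sqrt{144 + 36}}{7} - 574 = \frac{2 \sqrt{180}}{7} - 574 = \frac{2 \cdot 6 \sqrt{5}}{7} - 574 = \frac{12 \sqrt{5}}{7} - 574 = -574 + \frac{12 \sqrt{5}}{7}$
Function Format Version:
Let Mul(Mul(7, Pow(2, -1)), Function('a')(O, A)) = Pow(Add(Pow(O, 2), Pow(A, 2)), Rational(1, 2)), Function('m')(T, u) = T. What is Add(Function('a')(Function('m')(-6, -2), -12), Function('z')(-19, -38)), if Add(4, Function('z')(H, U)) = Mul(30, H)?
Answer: Add(-574, Mul(Rational(12, 7), Pow(5, Rational(1, 2)))) ≈ -570.17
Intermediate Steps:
Function('z')(H, U) = Add(-4, Mul(30, H))
Function('a')(O, A) = Mul(Rational(2, 7), Pow(Add(Pow(A, 2), Pow(O, 2)), Rational(1, 2))) (Function('a')(O, A) = Mul(Rational(2, 7), Pow(Add(Pow(O, 2), Pow(A, 2)), Rational(1, 2))) = Mul(Rational(2, 7), Pow(Add(Pow(A, 2), Pow(O, 2)), Rational(1, 2))))
Add(Function('a')(Function('m')(-6, -2), -12), Function('z')(-19, -38)) = Add(Mul(Rational(2, 7), Pow(Add(Pow(-12, 2), Pow(-6, 2)), Rational(1, 2))), Add(-4, Mul(30, -19))) = Add(Mul(Rational(2, 7), Pow(Add(144, 36), Rational(1, 2))), Add(-4, -570)) = Add(Mul(Rational(2, 7), Pow(180, Rational(1, 2))), -574) = Add(Mul(Rational(2, 7), Mul(6, Pow(5, Rational(1, 2)))), -574) = Add(Mul(Rational(12, 7), Pow(5, Rational(1, 2))), -574) = Add(-574, Mul(Rational(12, 7), Pow(5, Rational(1, 2))))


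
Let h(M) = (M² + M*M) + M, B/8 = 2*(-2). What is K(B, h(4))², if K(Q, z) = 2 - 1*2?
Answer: 0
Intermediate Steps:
B = -32 (B = 8*(2*(-2)) = 8*(-4) = -32)
h(M) = M + 2*M² (h(M) = (M² + M²) + M = 2*M² + M = M + 2*M²)
K(Q, z) = 0 (K(Q, z) = 2 - 2 = 0)
K(B, h(4))² = 0² = 0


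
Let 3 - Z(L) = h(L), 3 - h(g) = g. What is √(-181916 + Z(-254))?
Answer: I*√182170 ≈ 426.81*I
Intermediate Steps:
h(g) = 3 - g
Z(L) = L (Z(L) = 3 - (3 - L) = 3 + (-3 + L) = L)
√(-181916 + Z(-254)) = √(-181916 - 254) = √(-182170) = I*√182170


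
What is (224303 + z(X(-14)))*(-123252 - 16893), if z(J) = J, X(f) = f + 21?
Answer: -31435924950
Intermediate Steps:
X(f) = 21 + f
(224303 + z(X(-14)))*(-123252 - 16893) = (224303 + (21 - 14))*(-123252 - 16893) = (224303 + 7)*(-140145) = 224310*(-140145) = -31435924950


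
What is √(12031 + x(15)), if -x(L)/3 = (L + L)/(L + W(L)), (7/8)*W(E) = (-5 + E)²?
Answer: √394124785/181 ≈ 109.68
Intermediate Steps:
W(E) = 8*(-5 + E)²/7
x(L) = -6*L/(L + 8*(-5 + L)²/7) (x(L) = -3*(L + L)/(L + 8*(-5 + L)²/7) = -3*2*L/(L + 8*(-5 + L)²/7) = -6*L/(L + 8*(-5 + L)²/7))
√(12031 + x(15)) = √(12031 - 42*15/(7*15 + 8*(-5 + 15)²)) = √(12031 - 42*15/(105 + 8*10²)) = √(12031 - 42*15/(105 + 8*100)) = √(12031 - 42*15/(105 + 800)) = √(12031 - 42*15/905) = √(12031 - 42*15*1/905) = √(12031 - 126/181) = √(2177485/181) = √394124785/181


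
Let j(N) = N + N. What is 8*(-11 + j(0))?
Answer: -88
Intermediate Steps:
j(N) = 2*N
8*(-11 + j(0)) = 8*(-11 + 2*0) = 8*(-11 + 0) = 8*(-11) = -88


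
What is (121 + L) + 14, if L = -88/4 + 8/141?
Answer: 15941/141 ≈ 113.06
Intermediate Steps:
L = -3094/141 (L = -88*¼ + 8*(1/141) = -22 + 8/141 = -3094/141 ≈ -21.943)
(121 + L) + 14 = (121 - 3094/141) + 14 = 13967/141 + 14 = 15941/141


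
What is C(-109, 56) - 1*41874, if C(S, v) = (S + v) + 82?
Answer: -41845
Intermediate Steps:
C(S, v) = 82 + S + v
C(-109, 56) - 1*41874 = (82 - 109 + 56) - 1*41874 = 29 - 41874 = -41845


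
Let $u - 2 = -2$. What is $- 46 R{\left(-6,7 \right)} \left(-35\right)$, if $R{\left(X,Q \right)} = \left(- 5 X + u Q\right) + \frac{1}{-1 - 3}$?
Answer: $\frac{95795}{2} \approx 47898.0$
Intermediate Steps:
$u = 0$ ($u = 2 - 2 = 0$)
$R{\left(X,Q \right)} = - \frac{1}{4} - 5 X$ ($R{\left(X,Q \right)} = \left(- 5 X + 0 Q\right) + \frac{1}{-1 - 3} = \left(- 5 X + 0\right) + \frac{1}{-4} = - 5 X - \frac{1}{4} = - \frac{1}{4} - 5 X$)
$- 46 R{\left(-6,7 \right)} \left(-35\right) = - 46 \left(- \frac{1}{4} - -30\right) \left(-35\right) = - 46 \left(- \frac{1}{4} + 30\right) \left(-35\right) = \left(-46\right) \frac{119}{4} \left(-35\right) = \left(- \frac{2737}{2}\right) \left(-35\right) = \frac{95795}{2}$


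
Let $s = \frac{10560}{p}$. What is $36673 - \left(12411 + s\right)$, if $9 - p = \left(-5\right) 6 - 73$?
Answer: $\frac{169174}{7} \approx 24168.0$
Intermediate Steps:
$p = 112$ ($p = 9 - \left(\left(-5\right) 6 - 73\right) = 9 - \left(-30 - 73\right) = 9 - -103 = 9 + 103 = 112$)
$s = \frac{660}{7}$ ($s = \frac{10560}{112} = 10560 \cdot \frac{1}{112} = \frac{660}{7} \approx 94.286$)
$36673 - \left(12411 + s\right) = 36673 - \frac{87537}{7} = \frac{169174}{7}$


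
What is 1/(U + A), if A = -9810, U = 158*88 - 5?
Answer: 1/4089 ≈ 0.00024456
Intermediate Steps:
U = 13899 (U = 13904 - 5 = 13899)
1/(U + A) = 1/(13899 - 9810) = 1/4089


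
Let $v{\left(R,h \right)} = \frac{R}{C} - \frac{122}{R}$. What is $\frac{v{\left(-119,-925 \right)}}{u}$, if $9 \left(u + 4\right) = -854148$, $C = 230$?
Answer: $- \frac{41697}{7793005360} \approx -5.3506 \cdot 10^{-6}$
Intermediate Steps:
$v{\left(R,h \right)} = - \frac{122}{R} + \frac{R}{230}$ ($v{\left(R,h \right)} = \frac{R}{230} - \frac{122}{R} = - \frac{122}{R} + \frac{R}{230}$)
$u = - \frac{284728}{3}$ ($u = -4 + \frac{1}{9} \left(-854148\right) = -4 - \frac{284716}{3} = - \frac{284728}{3} \approx -94909.0$)
$\frac{v{\left(-119,-925 \right)}}{u} = \frac{- \frac{122}{-119} + \frac{1}{230} \left(-119\right)}{- \frac{284728}{3}} = \left(\left(-122\right) \left(- \frac{1}{119}\right) - \frac{119}{230}\right) \left(- \frac{3}{284728}\right) = \left(\frac{122}{119} - \frac{119}{230}\right) \left(- \frac{3}{284728}\right) = \frac{13899}{27370} \left(- \frac{3}{284728}\right) = - \frac{41697}{7793005360}$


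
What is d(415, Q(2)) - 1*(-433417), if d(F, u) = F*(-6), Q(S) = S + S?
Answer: 430927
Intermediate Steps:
Q(S) = 2*S
d(F, u) = -6*F
d(415, Q(2)) - 1*(-433417) = -6*415 - 1*(-433417) = -2490 + 433417 = 430927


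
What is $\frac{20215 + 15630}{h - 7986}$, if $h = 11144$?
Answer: $\frac{35845}{3158} \approx 11.351$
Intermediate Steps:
$\frac{20215 + 15630}{h - 7986} = \frac{20215 + 15630}{11144 - 7986} = \frac{35845}{3158}$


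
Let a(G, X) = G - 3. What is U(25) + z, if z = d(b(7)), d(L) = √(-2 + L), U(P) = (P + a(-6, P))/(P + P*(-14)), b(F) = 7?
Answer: -16/325 + √5 ≈ 2.1868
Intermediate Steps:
a(G, X) = -3 + G
U(P) = -(-9 + P)/(13*P) (U(P) = (P + (-3 - 6))/(P + P*(-14)) = (P - 9)/(P - 14*P) = (-9 + P)/((-13*P)) = (-9 + P)*(-1/(13*P)) = -(-9 + P)/(13*P))
z = √5 (z = √(-2 + 7) = √5 ≈ 2.2361)
U(25) + z = (1/13)*(9 - 1*25)/25 + √5 = (1/13)*(1/25)*(9 - 25) + √5 = (1/13)*(1/25)*(-16) + √5 = -16/325 + √5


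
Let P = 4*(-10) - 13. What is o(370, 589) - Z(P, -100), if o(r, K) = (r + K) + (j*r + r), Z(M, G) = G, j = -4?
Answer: -51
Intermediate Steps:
P = -53 (P = -40 - 13 = -53)
o(r, K) = K - 2*r (o(r, K) = (r + K) + (-4*r + r) = (K + r) - 3*r = K - 2*r)
o(370, 589) - Z(P, -100) = (589 - 2*370) - 1*(-100) = (589 - 740) + 100 = -151 + 100 = -51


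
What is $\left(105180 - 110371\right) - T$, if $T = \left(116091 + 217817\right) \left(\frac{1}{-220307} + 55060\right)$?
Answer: $- \frac{4050339716045089}{220307} \approx -1.8385 \cdot 10^{10}$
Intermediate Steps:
$T = \frac{4050338572431452}{220307}$ ($T = 333908 \left(- \frac{1}{220307} + 55060\right) = 333908 \cdot \frac{12130103419}{220307} = \frac{4050338572431452}{220307} \approx 1.8385 \cdot 10^{10}$)
$\left(105180 - 110371\right) - T = \left(105180 - 110371\right) - \frac{4050338572431452}{220307} = -5191 - \frac{4050338572431452}{220307} = - \frac{4050339716045089}{220307}$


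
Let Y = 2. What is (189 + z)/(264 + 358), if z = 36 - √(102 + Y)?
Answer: 225/622 - √26/311 ≈ 0.34534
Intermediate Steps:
z = 36 - 2*√26 (z = 36 - √(102 + 2) = 36 - √104 = 36 - 2*√26 ≈ 25.802)
(189 + z)/(264 + 358) = (189 + (36 - 2*√26))/(264 + 358) = (225 - 2*√26)/622 = (225 - 2*√26)*(1/622) = 225/622 - √26/311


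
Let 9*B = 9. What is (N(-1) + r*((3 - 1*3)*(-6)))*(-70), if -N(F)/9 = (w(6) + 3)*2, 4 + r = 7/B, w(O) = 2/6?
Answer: 4200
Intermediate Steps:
B = 1 (B = (⅑)*9 = 1)
w(O) = ⅓ (w(O) = 2*(⅙) = ⅓)
r = 3 (r = -4 + 7/1 = -4 + 7*1 = -4 + 7 = 3)
N(F) = -60 (N(F) = -9*(⅓ + 3)*2 = -30*2 = -9*20/3 = -60)
(N(-1) + r*((3 - 1*3)*(-6)))*(-70) = (-60 + 3*((3 - 1*3)*(-6)))*(-70) = (-60 + 3*((3 - 3)*(-6)))*(-70) = (-60 + 3*(0*(-6)))*(-70) = (-60 + 3*0)*(-70) = (-60 + 0)*(-70) = -60*(-70) = 4200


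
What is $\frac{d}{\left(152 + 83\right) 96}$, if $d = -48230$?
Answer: $- \frac{4823}{2256} \approx -2.1379$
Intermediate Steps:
$\frac{d}{\left(152 + 83\right) 96} = - \frac{48230}{\left(152 + 83\right) 96} = - \frac{48230}{235 \cdot 96} = - \frac{48230}{22560} = \left(-48230\right) \frac{1}{22560} = - \frac{4823}{2256}$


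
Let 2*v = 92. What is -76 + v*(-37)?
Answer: -1778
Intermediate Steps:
v = 46 (v = (½)*92 = 46)
-76 + v*(-37) = -76 + 46*(-37) = -76 - 1702 = -1778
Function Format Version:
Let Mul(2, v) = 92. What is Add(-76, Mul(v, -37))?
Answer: -1778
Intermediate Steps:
v = 46 (v = Mul(Rational(1, 2), 92) = 46)
Add(-76, Mul(v, -37)) = Add(-76, Mul(46, -37)) = Add(-76, -1702) = -1778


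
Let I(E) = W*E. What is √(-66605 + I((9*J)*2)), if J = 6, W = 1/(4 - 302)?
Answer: I*√1478705651/149 ≈ 258.08*I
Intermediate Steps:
W = -1/298 (W = 1/(-298) = -1/298 ≈ -0.0033557)
I(E) = -E/298
√(-66605 + I((9*J)*2)) = √(-66605 - 9*6*2/298) = √(-66605 - 27*2/149) = √(-66605 - 1/298*108) = √(-66605 - 54/149) = √(-9924199/149) = I*√1478705651/149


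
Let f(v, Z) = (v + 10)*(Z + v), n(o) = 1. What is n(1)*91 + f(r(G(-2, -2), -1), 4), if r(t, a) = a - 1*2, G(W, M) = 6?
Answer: 98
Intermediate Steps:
r(t, a) = -2 + a (r(t, a) = a - 2 = -2 + a)
f(v, Z) = (10 + v)*(Z + v)
n(1)*91 + f(r(G(-2, -2), -1), 4) = 1*91 + ((-2 - 1)² + 10*4 + 10*(-2 - 1) + 4*(-2 - 1)) = 91 + ((-3)² + 40 + 10*(-3) + 4*(-3)) = 91 + (9 + 40 - 30 - 12) = 91 + 7 = 98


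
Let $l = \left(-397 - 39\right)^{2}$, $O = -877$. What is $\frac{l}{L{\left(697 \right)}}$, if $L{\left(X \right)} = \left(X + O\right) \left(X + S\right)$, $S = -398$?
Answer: $- \frac{47524}{13455} \approx -3.5321$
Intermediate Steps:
$l = 190096$ ($l = \left(-436\right)^{2} = 190096$)
$L{\left(X \right)} = \left(-877 + X\right) \left(-398 + X\right)$ ($L{\left(X \right)} = \left(X - 877\right) \left(X - 398\right) = \left(-877 + X\right) \left(-398 + X\right)$)
$\frac{l}{L{\left(697 \right)}} = \frac{190096}{349046 + 697^{2} - 888675} = \frac{190096}{349046 + 485809 - 888675} = \frac{190096}{-53820} = 190096 \left(- \frac{1}{53820}\right) = - \frac{47524}{13455}$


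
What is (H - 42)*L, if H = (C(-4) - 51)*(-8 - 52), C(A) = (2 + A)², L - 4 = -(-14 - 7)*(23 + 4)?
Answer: 1586238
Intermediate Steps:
L = 571 (L = 4 - (-14 - 7)*(23 + 4) = 4 - (-21)*27 = 4 - 1*(-567) = 4 + 567 = 571)
H = 2820 (H = ((2 - 4)² - 51)*(-8 - 52) = ((-2)² - 51)*(-60) = (4 - 51)*(-60) = -47*(-60) = 2820)
(H - 42)*L = (2820 - 42)*571 = 2778*571 = 1586238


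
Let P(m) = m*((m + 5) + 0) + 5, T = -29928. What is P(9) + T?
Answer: -29797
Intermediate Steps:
P(m) = 5 + m*(5 + m) (P(m) = m*((5 + m) + 0) + 5 = m*(5 + m) + 5 = 5 + m*(5 + m))
P(9) + T = (5 + 9**2 + 5*9) - 29928 = (5 + 81 + 45) - 29928 = 131 - 29928 = -29797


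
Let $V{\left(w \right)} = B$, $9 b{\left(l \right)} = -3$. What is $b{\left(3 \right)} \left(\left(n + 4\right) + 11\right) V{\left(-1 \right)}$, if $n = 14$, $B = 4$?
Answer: $- \frac{116}{3} \approx -38.667$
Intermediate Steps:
$b{\left(l \right)} = - \frac{1}{3}$ ($b{\left(l \right)} = \frac{1}{9} \left(-3\right) = - \frac{1}{3}$)
$V{\left(w \right)} = 4$
$b{\left(3 \right)} \left(\left(n + 4\right) + 11\right) V{\left(-1 \right)} = - \frac{\left(14 + 4\right) + 11}{3} \cdot 4 = - \frac{18 + 11}{3} \cdot 4 = \left(- \frac{1}{3}\right) 29 \cdot 4 = \left(- \frac{29}{3}\right) 4 = - \frac{116}{3}$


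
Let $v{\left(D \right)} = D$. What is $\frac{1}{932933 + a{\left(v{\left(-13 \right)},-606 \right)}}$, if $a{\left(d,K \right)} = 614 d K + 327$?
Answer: $\frac{1}{5770352} \approx 1.733 \cdot 10^{-7}$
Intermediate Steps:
$a{\left(d,K \right)} = 327 + 614 K d$ ($a{\left(d,K \right)} = 614 K d + 327 = 327 + 614 K d$)
$\frac{1}{932933 + a{\left(v{\left(-13 \right)},-606 \right)}} = \frac{1}{932933 + \left(327 + 614 \left(-606\right) \left(-13\right)\right)} = \frac{1}{932933 + \left(327 + 4837092\right)} = \frac{1}{932933 + 4837419} = \frac{1}{5770352}$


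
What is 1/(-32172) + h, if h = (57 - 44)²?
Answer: 5437067/32172 ≈ 169.00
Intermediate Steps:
h = 169 (h = 13² = 169)
1/(-32172) + h = 1/(-32172) + 169 = -1/32172 + 169 = 5437067/32172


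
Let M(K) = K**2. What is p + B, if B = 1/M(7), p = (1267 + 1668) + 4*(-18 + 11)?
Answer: 142444/49 ≈ 2907.0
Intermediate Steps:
p = 2907 (p = 2935 + 4*(-7) = 2935 - 28 = 2907)
B = 1/49 (B = 1/(7**2) = 1/49 ≈ 0.020408)
p + B = 2907 + 1/49 = 142444/49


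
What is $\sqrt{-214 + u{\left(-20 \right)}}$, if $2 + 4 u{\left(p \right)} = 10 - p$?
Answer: $3 i \sqrt{23} \approx 14.387 i$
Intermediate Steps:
$u{\left(p \right)} = 2 - \frac{p}{4}$ ($u{\left(p \right)} = - \frac{1}{2} + \frac{10 - p}{4} = - \frac{1}{2} - \left(- \frac{5}{2} + \frac{p}{4}\right) = 2 - \frac{p}{4}$)
$\sqrt{-214 + u{\left(-20 \right)}} = \sqrt{-214 + \left(2 - -5\right)} = \sqrt{-214 + \left(2 + 5\right)} = \sqrt{-214 + 7} = \sqrt{-207} = 3 i \sqrt{23}$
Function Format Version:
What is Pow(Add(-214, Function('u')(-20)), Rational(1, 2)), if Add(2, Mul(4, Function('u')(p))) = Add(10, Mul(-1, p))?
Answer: Mul(3, I, Pow(23, Rational(1, 2))) ≈ Mul(14.387, I)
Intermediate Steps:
Function('u')(p) = Add(2, Mul(Rational(-1, 4), p)) (Function('u')(p) = Add(Rational(-1, 2), Mul(Rational(1, 4), Add(10, Mul(-1, p)))) = Add(Rational(-1, 2), Add(Rational(5, 2), Mul(Rational(-1, 4), p))) = Add(2, Mul(Rational(-1, 4), p)))
Pow(Add(-214, Function('u')(-20)), Rational(1, 2)) = Pow(Add(-214, Add(2, Mul(Rational(-1, 4), -20))), Rational(1, 2)) = Pow(Add(-214, Add(2, 5)), Rational(1, 2)) = Pow(Add(-214, 7), Rational(1, 2)) = Pow(-207, Rational(1, 2)) = Mul(3, I, Pow(23, Rational(1, 2)))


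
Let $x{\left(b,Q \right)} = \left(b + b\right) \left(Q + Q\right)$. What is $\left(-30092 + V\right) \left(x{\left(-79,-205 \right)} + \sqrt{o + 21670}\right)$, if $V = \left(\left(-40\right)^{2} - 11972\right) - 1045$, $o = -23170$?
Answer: $-2688953020 - 415090 i \sqrt{15} \approx -2.689 \cdot 10^{9} - 1.6076 \cdot 10^{6} i$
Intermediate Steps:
$x{\left(b,Q \right)} = 4 Q b$ ($x{\left(b,Q \right)} = 2 b 2 Q = 4 Q b$)
$V = -11417$ ($V = \left(1600 - 11972\right) - 1045 = -10372 - 1045 = -11417$)
$\left(-30092 + V\right) \left(x{\left(-79,-205 \right)} + \sqrt{o + 21670}\right) = \left(-30092 - 11417\right) \left(4 \left(-205\right) \left(-79\right) + \sqrt{-23170 + 21670}\right) = - 41509 \left(64780 + \sqrt{-1500}\right) = - 41509 \left(64780 + 10 i \sqrt{15}\right) = -2688953020 - 415090 i \sqrt{15}$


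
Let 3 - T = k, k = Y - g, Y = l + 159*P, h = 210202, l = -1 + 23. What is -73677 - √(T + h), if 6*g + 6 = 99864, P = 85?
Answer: -73677 - √213311 ≈ -74139.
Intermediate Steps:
l = 22
g = 16643 (g = -1 + (⅙)*99864 = -1 + 16644 = 16643)
Y = 13537 (Y = 22 + 159*85 = 22 + 13515 = 13537)
k = -3106 (k = 13537 - 1*16643 = 13537 - 16643 = -3106)
T = 3109 (T = 3 - 1*(-3106) = 3 + 3106 = 3109)
-73677 - √(T + h) = -73677 - √(3109 + 210202) = -73677 - √213311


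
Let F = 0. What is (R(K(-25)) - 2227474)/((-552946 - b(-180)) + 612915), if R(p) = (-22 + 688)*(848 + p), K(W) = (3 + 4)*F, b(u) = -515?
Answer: -831353/30242 ≈ -27.490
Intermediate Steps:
K(W) = 0 (K(W) = (3 + 4)*0 = 7*0 = 0)
R(p) = 564768 + 666*p (R(p) = 666*(848 + p) = 564768 + 666*p)
(R(K(-25)) - 2227474)/((-552946 - b(-180)) + 612915) = ((564768 + 666*0) - 2227474)/((-552946 - 1*(-515)) + 612915) = ((564768 + 0) - 2227474)/((-552946 + 515) + 612915) = (564768 - 2227474)/(-552431 + 612915) = -1662706/60484 = -1662706*1/60484 = -831353/30242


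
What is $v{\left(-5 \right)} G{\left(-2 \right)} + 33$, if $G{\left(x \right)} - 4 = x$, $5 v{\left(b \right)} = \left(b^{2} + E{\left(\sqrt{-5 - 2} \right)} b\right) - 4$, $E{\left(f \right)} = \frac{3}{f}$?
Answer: $\frac{207}{5} + \frac{6 i \sqrt{7}}{7} \approx 41.4 + 2.2678 i$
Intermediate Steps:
$v{\left(b \right)} = - \frac{4}{5} + \frac{b^{2}}{5} - \frac{3 i b \sqrt{7}}{35}$ ($v{\left(b \right)} = \frac{\left(b^{2} + \frac{3}{\sqrt{-5 - 2}} b\right) - 4}{5} = \frac{\left(b^{2} + \frac{3}{\sqrt{-7}} b\right) - 4}{5} = \frac{\left(b^{2} + \frac{3}{i \sqrt{7}} b\right) - 4}{5} = \frac{\left(b^{2} + 3 \left(- \frac{i \sqrt{7}}{7}\right) b\right) - 4}{5} = \frac{\left(b^{2} + - \frac{3 i \sqrt{7}}{7} b\right) - 4}{5} = \frac{\left(b^{2} - \frac{3 i b \sqrt{7}}{7}\right) - 4}{5} = \frac{-4 + b^{2} - \frac{3 i b \sqrt{7}}{7}}{5} = - \frac{4}{5} + \frac{b^{2}}{5} - \frac{3 i b \sqrt{7}}{35}$)
$G{\left(x \right)} = 4 + x$
$v{\left(-5 \right)} G{\left(-2 \right)} + 33 = \left(- \frac{4}{5} + \frac{\left(-5\right)^{2}}{5} - \frac{3}{35} i \left(-5\right) \sqrt{7}\right) \left(4 - 2\right) + 33 = \left(- \frac{4}{5} + \frac{1}{5} \cdot 25 + \frac{3 i \sqrt{7}}{7}\right) 2 + 33 = \left(- \frac{4}{5} + 5 + \frac{3 i \sqrt{7}}{7}\right) 2 + 33 = \left(\frac{21}{5} + \frac{3 i \sqrt{7}}{7}\right) 2 + 33 = \left(\frac{42}{5} + \frac{6 i \sqrt{7}}{7}\right) + 33 = \frac{207}{5} + \frac{6 i \sqrt{7}}{7}$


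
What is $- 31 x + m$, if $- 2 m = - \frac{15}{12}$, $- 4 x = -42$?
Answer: $- \frac{2599}{8} \approx -324.88$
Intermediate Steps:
$x = \frac{21}{2}$ ($x = \left(- \frac{1}{4}\right) \left(-42\right) = \frac{21}{2} \approx 10.5$)
$m = \frac{5}{8}$ ($m = - \frac{\left(-15\right) \frac{1}{12}}{2} = \left(- \frac{1}{2}\right) \left(- \frac{5}{4}\right) = \frac{5}{8} \approx 0.625$)
$- 31 x + m = \left(-31\right) \frac{21}{2} + \frac{5}{8} = - \frac{651}{2} + \frac{5}{8} = - \frac{2599}{8}$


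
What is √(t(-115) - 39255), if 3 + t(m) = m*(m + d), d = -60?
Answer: 19*I*√53 ≈ 138.32*I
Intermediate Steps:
t(m) = -3 + m*(-60 + m) (t(m) = -3 + m*(m - 60) = -3 + m*(-60 + m))
√(t(-115) - 39255) = √((-3 + (-115)² - 60*(-115)) - 39255) = √((-3 + 13225 + 6900) - 39255) = √(20122 - 39255) = √(-19133) = 19*I*√53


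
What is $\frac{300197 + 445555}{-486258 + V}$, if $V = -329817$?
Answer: $- \frac{248584}{272025} \approx -0.91383$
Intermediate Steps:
$\frac{300197 + 445555}{-486258 + V} = \frac{300197 + 445555}{-486258 - 329817} = \frac{745752}{-816075} = 745752 \left(- \frac{1}{816075}\right) = - \frac{248584}{272025}$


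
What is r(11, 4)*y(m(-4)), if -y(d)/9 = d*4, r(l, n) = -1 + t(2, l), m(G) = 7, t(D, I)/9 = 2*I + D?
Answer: -54180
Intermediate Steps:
t(D, I) = 9*D + 18*I (t(D, I) = 9*(2*I + D) = 9*(D + 2*I) = 9*D + 18*I)
r(l, n) = 17 + 18*l (r(l, n) = -1 + (9*2 + 18*l) = -1 + (18 + 18*l) = 17 + 18*l)
y(d) = -36*d (y(d) = -9*d*4 = -36*d)
r(11, 4)*y(m(-4)) = (17 + 18*11)*(-36*7) = (17 + 198)*(-252) = 215*(-252) = -54180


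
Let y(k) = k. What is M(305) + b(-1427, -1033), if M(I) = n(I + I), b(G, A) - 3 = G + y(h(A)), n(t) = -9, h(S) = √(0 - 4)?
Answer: -1433 + 2*I ≈ -1433.0 + 2.0*I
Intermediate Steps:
h(S) = 2*I (h(S) = √(-4) = 2*I)
b(G, A) = 3 + G + 2*I (b(G, A) = 3 + (G + 2*I) = 3 + G + 2*I)
M(I) = -9
M(305) + b(-1427, -1033) = -9 + (3 - 1427 + 2*I) = -9 + (-1424 + 2*I) = -1433 + 2*I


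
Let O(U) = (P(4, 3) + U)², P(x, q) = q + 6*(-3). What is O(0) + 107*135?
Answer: 14670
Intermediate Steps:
P(x, q) = -18 + q (P(x, q) = q - 18 = -18 + q)
O(U) = (-15 + U)² (O(U) = ((-18 + 3) + U)² = (-15 + U)²)
O(0) + 107*135 = (-15 + 0)² + 107*135 = (-15)² + 14445 = 225 + 14445 = 14670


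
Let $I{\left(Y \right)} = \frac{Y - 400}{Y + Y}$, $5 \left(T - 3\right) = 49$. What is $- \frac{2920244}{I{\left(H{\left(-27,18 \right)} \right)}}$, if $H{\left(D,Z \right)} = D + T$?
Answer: $- \frac{414674648}{2071} \approx -2.0023 \cdot 10^{5}$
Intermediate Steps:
$T = \frac{64}{5}$ ($T = 3 + \frac{1}{5} \cdot 49 = 3 + \frac{49}{5} = \frac{64}{5} \approx 12.8$)
$H{\left(D,Z \right)} = \frac{64}{5} + D$ ($H{\left(D,Z \right)} = D + \frac{64}{5} = \frac{64}{5} + D$)
$I{\left(Y \right)} = \frac{-400 + Y}{2 Y}$
$- \frac{2920244}{I{\left(H{\left(-27,18 \right)} \right)}} = - \frac{2920244}{\frac{1}{2} \frac{1}{\frac{64}{5} - 27} \left(-400 + \left(\frac{64}{5} - 27\right)\right)} = - \frac{2920244}{\frac{1}{2} \frac{1}{- \frac{71}{5}} \left(-400 - \frac{71}{5}\right)} = - \frac{2920244}{\frac{1}{2} \left(- \frac{5}{71}\right) \left(- \frac{2071}{5}\right)} = - \frac{2920244}{\frac{2071}{142}} = \left(-2920244\right) \frac{142}{2071} = - \frac{414674648}{2071}$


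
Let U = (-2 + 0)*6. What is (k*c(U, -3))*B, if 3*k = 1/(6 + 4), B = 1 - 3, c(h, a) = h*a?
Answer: -12/5 ≈ -2.4000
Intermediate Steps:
U = -12 (U = -2*6 = -12)
c(h, a) = a*h
B = -2
k = 1/30 (k = 1/(3*(6 + 4)) = (1/3)/10 = (1/3)*(1/10) = 1/30 ≈ 0.033333)
(k*c(U, -3))*B = ((-3*(-12))/30)*(-2) = ((1/30)*36)*(-2) = (6/5)*(-2) = -12/5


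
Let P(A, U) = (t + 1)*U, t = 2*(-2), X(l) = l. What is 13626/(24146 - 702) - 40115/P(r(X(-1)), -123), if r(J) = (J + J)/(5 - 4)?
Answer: -467714033/4325418 ≈ -108.13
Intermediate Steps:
t = -4
r(J) = 2*J (r(J) = (2*J)/1 = (2*J)*1 = 2*J)
P(A, U) = -3*U (P(A, U) = (-4 + 1)*U = -3*U)
13626/(24146 - 702) - 40115/P(r(X(-1)), -123) = 13626/(24146 - 702) - 40115/((-3*(-123))) = 13626/23444 - 40115/369 = 13626*(1/23444) - 40115*1/369 = 6813/11722 - 40115/369 = -467714033/4325418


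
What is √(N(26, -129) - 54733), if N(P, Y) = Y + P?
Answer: 2*I*√13709 ≈ 234.17*I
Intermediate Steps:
N(P, Y) = P + Y
√(N(26, -129) - 54733) = √((26 - 129) - 54733) = √(-103 - 54733) = √(-54836) = 2*I*√13709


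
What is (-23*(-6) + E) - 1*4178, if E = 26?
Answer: -4014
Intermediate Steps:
(-23*(-6) + E) - 1*4178 = (-23*(-6) + 26) - 1*4178 = (138 + 26) - 4178 = 164 - 4178 = -4014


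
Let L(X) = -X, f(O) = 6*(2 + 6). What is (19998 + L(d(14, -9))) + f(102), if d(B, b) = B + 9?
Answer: 20023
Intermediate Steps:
d(B, b) = 9 + B
f(O) = 48 (f(O) = 6*8 = 48)
(19998 + L(d(14, -9))) + f(102) = (19998 - (9 + 14)) + 48 = (19998 - 1*23) + 48 = (19998 - 23) + 48 = 19975 + 48 = 20023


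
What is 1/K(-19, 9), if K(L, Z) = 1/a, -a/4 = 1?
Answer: -4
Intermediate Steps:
a = -4 (a = -4*1 = -4)
K(L, Z) = -¼ (K(L, Z) = 1/(-4) = -¼)
1/K(-19, 9) = 1/(-¼) = -4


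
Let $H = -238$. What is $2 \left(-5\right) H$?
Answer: $2380$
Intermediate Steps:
$2 \left(-5\right) H = 2 \left(-5\right) \left(-238\right) = \left(-10\right) \left(-238\right) = 2380$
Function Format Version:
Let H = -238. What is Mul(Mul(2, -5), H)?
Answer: 2380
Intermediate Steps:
Mul(Mul(2, -5), H) = Mul(Mul(2, -5), -238) = Mul(-10, -238) = 2380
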